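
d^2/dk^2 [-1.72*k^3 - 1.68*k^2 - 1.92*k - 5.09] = -10.32*k - 3.36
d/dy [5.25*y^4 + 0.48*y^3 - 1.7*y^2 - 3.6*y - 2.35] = 21.0*y^3 + 1.44*y^2 - 3.4*y - 3.6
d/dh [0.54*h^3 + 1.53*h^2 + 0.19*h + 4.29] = 1.62*h^2 + 3.06*h + 0.19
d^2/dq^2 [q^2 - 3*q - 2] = 2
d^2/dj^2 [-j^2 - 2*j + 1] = -2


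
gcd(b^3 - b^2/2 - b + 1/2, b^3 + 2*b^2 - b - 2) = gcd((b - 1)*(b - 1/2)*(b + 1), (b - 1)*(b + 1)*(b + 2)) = b^2 - 1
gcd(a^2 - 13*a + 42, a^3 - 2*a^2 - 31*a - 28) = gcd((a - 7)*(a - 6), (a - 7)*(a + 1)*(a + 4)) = a - 7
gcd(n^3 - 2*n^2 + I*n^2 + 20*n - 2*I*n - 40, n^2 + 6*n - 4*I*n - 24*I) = n - 4*I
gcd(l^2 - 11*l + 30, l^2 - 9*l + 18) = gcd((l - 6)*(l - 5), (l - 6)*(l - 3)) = l - 6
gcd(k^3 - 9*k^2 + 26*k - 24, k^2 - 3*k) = k - 3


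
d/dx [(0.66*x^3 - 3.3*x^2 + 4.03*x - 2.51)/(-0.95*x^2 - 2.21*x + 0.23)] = (-0.627*x^4 - 2.9172*x^3 + 11.5769*x^2 - 6.287*x - 4.6202)/(0.9025*x^4 + 4.199*x^3 + 4.4471*x^2 - 1.0166*x + 0.0529)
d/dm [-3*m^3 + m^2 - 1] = m*(2 - 9*m)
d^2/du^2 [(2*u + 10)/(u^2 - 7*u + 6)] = 4*((2 - 3*u)*(u^2 - 7*u + 6) + (u + 5)*(2*u - 7)^2)/(u^2 - 7*u + 6)^3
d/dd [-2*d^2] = -4*d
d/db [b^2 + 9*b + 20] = 2*b + 9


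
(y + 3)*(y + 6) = y^2 + 9*y + 18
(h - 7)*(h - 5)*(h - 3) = h^3 - 15*h^2 + 71*h - 105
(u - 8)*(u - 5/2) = u^2 - 21*u/2 + 20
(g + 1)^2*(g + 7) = g^3 + 9*g^2 + 15*g + 7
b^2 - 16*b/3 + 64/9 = (b - 8/3)^2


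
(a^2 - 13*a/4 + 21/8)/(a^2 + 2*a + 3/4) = (8*a^2 - 26*a + 21)/(2*(4*a^2 + 8*a + 3))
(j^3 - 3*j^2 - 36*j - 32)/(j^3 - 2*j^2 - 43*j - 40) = (j + 4)/(j + 5)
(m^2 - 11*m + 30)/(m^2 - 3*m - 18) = (m - 5)/(m + 3)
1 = 1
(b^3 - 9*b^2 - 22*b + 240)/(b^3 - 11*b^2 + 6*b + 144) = (b + 5)/(b + 3)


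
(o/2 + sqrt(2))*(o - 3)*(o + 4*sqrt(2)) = o^3/2 - 3*o^2/2 + 3*sqrt(2)*o^2 - 9*sqrt(2)*o + 8*o - 24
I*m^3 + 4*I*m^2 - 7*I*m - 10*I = (m - 2)*(m + 5)*(I*m + I)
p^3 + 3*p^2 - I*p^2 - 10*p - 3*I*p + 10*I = (p - 2)*(p + 5)*(p - I)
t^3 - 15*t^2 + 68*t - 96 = (t - 8)*(t - 4)*(t - 3)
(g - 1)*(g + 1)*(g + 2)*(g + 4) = g^4 + 6*g^3 + 7*g^2 - 6*g - 8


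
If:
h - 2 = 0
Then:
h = 2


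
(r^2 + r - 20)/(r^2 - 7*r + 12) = (r + 5)/(r - 3)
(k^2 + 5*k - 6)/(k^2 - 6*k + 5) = (k + 6)/(k - 5)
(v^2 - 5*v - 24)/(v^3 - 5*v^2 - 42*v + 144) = (v + 3)/(v^2 + 3*v - 18)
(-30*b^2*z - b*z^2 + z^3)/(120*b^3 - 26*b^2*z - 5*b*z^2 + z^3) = z/(-4*b + z)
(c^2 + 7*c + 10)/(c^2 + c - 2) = (c + 5)/(c - 1)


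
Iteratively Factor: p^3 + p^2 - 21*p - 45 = (p - 5)*(p^2 + 6*p + 9) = (p - 5)*(p + 3)*(p + 3)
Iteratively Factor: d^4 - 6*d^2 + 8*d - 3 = (d + 3)*(d^3 - 3*d^2 + 3*d - 1) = (d - 1)*(d + 3)*(d^2 - 2*d + 1) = (d - 1)^2*(d + 3)*(d - 1)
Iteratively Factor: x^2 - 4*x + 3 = (x - 3)*(x - 1)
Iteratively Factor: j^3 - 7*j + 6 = (j - 1)*(j^2 + j - 6) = (j - 2)*(j - 1)*(j + 3)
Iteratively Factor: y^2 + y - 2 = (y - 1)*(y + 2)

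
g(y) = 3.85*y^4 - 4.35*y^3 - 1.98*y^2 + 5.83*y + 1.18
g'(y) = 15.4*y^3 - 13.05*y^2 - 3.96*y + 5.83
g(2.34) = 63.68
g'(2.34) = 122.43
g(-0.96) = 0.88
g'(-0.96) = -16.02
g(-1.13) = 4.62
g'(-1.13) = -28.58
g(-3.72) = 913.31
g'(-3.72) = -952.80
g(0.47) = 3.22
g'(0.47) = 2.68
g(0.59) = 3.50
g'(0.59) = 2.11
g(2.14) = 42.70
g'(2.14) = 88.52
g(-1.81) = 51.26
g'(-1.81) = -121.07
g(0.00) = 1.18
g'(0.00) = 5.83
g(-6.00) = 5824.12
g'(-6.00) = -3766.61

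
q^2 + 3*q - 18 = (q - 3)*(q + 6)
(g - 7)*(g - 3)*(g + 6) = g^3 - 4*g^2 - 39*g + 126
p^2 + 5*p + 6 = (p + 2)*(p + 3)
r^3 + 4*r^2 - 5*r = r*(r - 1)*(r + 5)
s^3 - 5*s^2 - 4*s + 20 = (s - 5)*(s - 2)*(s + 2)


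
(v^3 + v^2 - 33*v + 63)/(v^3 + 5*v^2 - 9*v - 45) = (v^2 + 4*v - 21)/(v^2 + 8*v + 15)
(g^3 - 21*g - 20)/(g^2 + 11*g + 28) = (g^2 - 4*g - 5)/(g + 7)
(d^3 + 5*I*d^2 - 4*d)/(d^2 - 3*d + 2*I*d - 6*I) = d*(d^2 + 5*I*d - 4)/(d^2 + d*(-3 + 2*I) - 6*I)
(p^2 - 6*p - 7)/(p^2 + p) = (p - 7)/p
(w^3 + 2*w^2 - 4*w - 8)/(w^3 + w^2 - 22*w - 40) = (w^2 - 4)/(w^2 - w - 20)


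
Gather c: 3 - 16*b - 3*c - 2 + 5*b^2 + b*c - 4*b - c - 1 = 5*b^2 - 20*b + c*(b - 4)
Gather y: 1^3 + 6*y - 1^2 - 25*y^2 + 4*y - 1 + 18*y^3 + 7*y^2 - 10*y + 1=18*y^3 - 18*y^2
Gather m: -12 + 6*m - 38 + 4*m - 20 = 10*m - 70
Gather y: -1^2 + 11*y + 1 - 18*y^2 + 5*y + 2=-18*y^2 + 16*y + 2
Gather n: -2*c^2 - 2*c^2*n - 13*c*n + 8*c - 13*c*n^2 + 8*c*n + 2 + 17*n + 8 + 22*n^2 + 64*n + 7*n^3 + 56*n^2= -2*c^2 + 8*c + 7*n^3 + n^2*(78 - 13*c) + n*(-2*c^2 - 5*c + 81) + 10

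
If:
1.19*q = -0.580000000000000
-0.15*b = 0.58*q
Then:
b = 1.88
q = -0.49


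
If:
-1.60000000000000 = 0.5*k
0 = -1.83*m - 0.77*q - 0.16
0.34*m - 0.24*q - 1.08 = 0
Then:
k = -3.20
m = 1.13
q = -2.90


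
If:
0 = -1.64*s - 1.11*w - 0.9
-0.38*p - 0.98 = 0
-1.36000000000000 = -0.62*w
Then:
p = -2.58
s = -2.03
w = 2.19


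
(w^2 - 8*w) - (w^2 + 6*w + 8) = -14*w - 8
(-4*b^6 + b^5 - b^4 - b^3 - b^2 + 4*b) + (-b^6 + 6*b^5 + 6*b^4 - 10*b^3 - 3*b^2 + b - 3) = -5*b^6 + 7*b^5 + 5*b^4 - 11*b^3 - 4*b^2 + 5*b - 3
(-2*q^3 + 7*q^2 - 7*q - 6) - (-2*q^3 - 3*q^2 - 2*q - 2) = 10*q^2 - 5*q - 4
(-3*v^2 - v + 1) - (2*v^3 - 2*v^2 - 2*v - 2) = -2*v^3 - v^2 + v + 3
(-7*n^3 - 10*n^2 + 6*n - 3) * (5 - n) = 7*n^4 - 25*n^3 - 56*n^2 + 33*n - 15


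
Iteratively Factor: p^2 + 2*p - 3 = (p + 3)*(p - 1)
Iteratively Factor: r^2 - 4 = (r - 2)*(r + 2)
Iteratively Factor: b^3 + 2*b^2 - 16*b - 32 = (b + 4)*(b^2 - 2*b - 8) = (b + 2)*(b + 4)*(b - 4)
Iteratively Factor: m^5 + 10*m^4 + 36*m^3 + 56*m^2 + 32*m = (m + 4)*(m^4 + 6*m^3 + 12*m^2 + 8*m) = m*(m + 4)*(m^3 + 6*m^2 + 12*m + 8) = m*(m + 2)*(m + 4)*(m^2 + 4*m + 4) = m*(m + 2)^2*(m + 4)*(m + 2)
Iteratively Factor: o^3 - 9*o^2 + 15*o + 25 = (o - 5)*(o^2 - 4*o - 5) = (o - 5)^2*(o + 1)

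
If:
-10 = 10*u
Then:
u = -1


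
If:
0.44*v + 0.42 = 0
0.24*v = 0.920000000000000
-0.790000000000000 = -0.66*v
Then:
No Solution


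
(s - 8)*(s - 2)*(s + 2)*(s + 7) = s^4 - s^3 - 60*s^2 + 4*s + 224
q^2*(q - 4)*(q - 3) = q^4 - 7*q^3 + 12*q^2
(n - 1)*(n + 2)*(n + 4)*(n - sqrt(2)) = n^4 - sqrt(2)*n^3 + 5*n^3 - 5*sqrt(2)*n^2 + 2*n^2 - 8*n - 2*sqrt(2)*n + 8*sqrt(2)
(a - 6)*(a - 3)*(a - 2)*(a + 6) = a^4 - 5*a^3 - 30*a^2 + 180*a - 216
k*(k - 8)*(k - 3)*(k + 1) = k^4 - 10*k^3 + 13*k^2 + 24*k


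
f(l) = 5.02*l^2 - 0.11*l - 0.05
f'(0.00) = -0.11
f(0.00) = -0.05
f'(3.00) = 30.01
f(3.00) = 44.80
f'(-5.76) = -57.94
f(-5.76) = 167.14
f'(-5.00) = -50.31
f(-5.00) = 126.00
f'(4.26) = 42.66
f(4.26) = 90.58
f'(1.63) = 16.26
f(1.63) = 13.11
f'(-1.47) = -14.87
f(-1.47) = 10.96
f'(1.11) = 11.03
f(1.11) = 6.01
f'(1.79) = 17.86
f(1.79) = 15.84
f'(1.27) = 12.64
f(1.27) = 7.91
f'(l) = 10.04*l - 0.11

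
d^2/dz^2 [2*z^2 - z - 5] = 4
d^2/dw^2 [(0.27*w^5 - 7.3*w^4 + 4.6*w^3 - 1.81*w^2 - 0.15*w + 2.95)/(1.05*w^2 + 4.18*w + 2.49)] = (1.78605*w^7 + 2.86398000000001*w^6 - 122.921154*w^5 - 795.4998*w^4 - 1029.94711*w^3 - 207.95472*w^2 + 251.16111*w + 68.339708)/(1.157625*w^6 + 13.82535*w^5 + 63.273735*w^4 + 138.606292*w^3 + 150.049143*w^2 + 77.749254*w + 15.438249)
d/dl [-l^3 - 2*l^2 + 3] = l*(-3*l - 4)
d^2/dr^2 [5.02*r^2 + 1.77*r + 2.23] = 10.0400000000000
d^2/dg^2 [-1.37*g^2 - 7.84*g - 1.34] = -2.74000000000000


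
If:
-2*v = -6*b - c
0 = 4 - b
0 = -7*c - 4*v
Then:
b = 4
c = -16/3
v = 28/3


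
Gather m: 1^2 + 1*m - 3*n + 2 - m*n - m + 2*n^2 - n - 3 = -m*n + 2*n^2 - 4*n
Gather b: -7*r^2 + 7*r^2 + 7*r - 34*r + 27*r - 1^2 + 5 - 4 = 0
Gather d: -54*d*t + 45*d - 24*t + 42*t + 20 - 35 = d*(45 - 54*t) + 18*t - 15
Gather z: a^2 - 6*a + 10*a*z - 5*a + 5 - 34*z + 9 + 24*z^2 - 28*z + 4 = a^2 - 11*a + 24*z^2 + z*(10*a - 62) + 18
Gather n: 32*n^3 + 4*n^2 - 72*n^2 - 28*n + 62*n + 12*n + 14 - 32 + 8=32*n^3 - 68*n^2 + 46*n - 10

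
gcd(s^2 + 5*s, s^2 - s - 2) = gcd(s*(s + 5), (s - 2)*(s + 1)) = 1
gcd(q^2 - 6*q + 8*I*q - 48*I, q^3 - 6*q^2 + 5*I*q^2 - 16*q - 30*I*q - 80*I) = 1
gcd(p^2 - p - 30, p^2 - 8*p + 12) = p - 6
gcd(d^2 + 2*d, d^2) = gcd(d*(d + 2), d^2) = d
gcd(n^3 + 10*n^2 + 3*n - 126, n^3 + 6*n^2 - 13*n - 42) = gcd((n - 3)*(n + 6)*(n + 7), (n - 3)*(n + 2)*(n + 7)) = n^2 + 4*n - 21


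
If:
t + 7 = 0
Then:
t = -7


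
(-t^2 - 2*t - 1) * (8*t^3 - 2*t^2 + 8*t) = -8*t^5 - 14*t^4 - 12*t^3 - 14*t^2 - 8*t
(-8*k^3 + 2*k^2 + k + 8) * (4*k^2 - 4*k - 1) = -32*k^5 + 40*k^4 + 4*k^3 + 26*k^2 - 33*k - 8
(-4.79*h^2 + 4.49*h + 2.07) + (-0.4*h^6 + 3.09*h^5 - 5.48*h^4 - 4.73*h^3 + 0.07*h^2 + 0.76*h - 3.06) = -0.4*h^6 + 3.09*h^5 - 5.48*h^4 - 4.73*h^3 - 4.72*h^2 + 5.25*h - 0.99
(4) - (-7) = 11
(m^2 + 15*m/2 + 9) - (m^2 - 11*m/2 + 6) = 13*m + 3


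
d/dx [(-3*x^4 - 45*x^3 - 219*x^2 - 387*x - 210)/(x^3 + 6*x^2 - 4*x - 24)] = 3*(-x^4 - 8*x^3 + 31*x^2 + 382*x + 704)/(x^4 + 8*x^3 - 8*x^2 - 96*x + 144)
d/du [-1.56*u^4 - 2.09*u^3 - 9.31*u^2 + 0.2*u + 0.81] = -6.24*u^3 - 6.27*u^2 - 18.62*u + 0.2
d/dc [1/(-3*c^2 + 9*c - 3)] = (2*c - 3)/(3*(c^2 - 3*c + 1)^2)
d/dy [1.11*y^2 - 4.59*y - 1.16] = 2.22*y - 4.59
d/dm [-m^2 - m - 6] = -2*m - 1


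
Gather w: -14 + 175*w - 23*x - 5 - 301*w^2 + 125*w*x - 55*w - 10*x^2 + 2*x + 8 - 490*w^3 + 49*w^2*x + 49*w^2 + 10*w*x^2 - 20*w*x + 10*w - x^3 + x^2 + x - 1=-490*w^3 + w^2*(49*x - 252) + w*(10*x^2 + 105*x + 130) - x^3 - 9*x^2 - 20*x - 12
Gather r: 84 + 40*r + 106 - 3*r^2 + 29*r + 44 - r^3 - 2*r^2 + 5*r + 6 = -r^3 - 5*r^2 + 74*r + 240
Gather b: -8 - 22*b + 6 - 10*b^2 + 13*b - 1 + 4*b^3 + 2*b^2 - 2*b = 4*b^3 - 8*b^2 - 11*b - 3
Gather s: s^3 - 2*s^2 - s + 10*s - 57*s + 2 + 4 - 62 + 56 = s^3 - 2*s^2 - 48*s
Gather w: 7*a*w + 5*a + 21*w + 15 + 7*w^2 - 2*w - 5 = 5*a + 7*w^2 + w*(7*a + 19) + 10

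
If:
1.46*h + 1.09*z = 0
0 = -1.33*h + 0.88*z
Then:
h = 0.00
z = 0.00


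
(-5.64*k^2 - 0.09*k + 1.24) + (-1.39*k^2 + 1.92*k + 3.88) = -7.03*k^2 + 1.83*k + 5.12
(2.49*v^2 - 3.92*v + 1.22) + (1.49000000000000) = 2.49*v^2 - 3.92*v + 2.71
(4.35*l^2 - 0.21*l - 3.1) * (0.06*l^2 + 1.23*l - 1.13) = 0.261*l^4 + 5.3379*l^3 - 5.3598*l^2 - 3.5757*l + 3.503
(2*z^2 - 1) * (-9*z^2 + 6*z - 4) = -18*z^4 + 12*z^3 + z^2 - 6*z + 4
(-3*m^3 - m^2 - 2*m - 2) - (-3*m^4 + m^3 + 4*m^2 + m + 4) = 3*m^4 - 4*m^3 - 5*m^2 - 3*m - 6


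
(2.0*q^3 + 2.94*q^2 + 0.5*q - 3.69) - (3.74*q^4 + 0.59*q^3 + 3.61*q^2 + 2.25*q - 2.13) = -3.74*q^4 + 1.41*q^3 - 0.67*q^2 - 1.75*q - 1.56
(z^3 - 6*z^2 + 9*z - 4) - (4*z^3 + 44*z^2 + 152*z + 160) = -3*z^3 - 50*z^2 - 143*z - 164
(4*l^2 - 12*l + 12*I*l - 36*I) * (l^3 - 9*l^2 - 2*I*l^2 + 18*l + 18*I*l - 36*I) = 4*l^5 - 48*l^4 + 4*I*l^4 + 204*l^3 - 48*I*l^3 - 504*l^2 + 180*I*l^2 + 1080*l - 216*I*l - 1296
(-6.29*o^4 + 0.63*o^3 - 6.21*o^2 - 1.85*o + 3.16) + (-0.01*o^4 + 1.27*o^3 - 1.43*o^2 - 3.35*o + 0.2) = -6.3*o^4 + 1.9*o^3 - 7.64*o^2 - 5.2*o + 3.36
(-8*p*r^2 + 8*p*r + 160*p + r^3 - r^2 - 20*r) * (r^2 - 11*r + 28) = -8*p*r^4 + 96*p*r^3 - 152*p*r^2 - 1536*p*r + 4480*p + r^5 - 12*r^4 + 19*r^3 + 192*r^2 - 560*r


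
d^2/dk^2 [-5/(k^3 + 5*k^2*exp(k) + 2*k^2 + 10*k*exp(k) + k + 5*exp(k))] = 5*((5*k^2*exp(k) + 30*k*exp(k) + 6*k + 35*exp(k) + 4)*(k^3 + 5*k^2*exp(k) + 2*k^2 + 10*k*exp(k) + k + 5*exp(k)) - 2*(5*k^2*exp(k) + 3*k^2 + 20*k*exp(k) + 4*k + 15*exp(k) + 1)^2)/(k^3 + 5*k^2*exp(k) + 2*k^2 + 10*k*exp(k) + k + 5*exp(k))^3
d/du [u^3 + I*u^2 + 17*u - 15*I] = 3*u^2 + 2*I*u + 17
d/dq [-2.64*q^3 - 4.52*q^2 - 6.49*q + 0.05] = -7.92*q^2 - 9.04*q - 6.49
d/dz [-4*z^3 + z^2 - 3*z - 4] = -12*z^2 + 2*z - 3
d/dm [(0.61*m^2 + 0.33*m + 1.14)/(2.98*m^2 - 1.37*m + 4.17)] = (-1.8191*m^2 - 1.707*m + 2.9379)/(8.8804*m^4 - 8.1652*m^3 + 26.7301*m^2 - 11.4258*m + 17.3889)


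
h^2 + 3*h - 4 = (h - 1)*(h + 4)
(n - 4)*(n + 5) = n^2 + n - 20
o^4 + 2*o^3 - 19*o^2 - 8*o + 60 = (o - 3)*(o - 2)*(o + 2)*(o + 5)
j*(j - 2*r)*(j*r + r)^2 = j^4*r^2 - 2*j^3*r^3 + 2*j^3*r^2 - 4*j^2*r^3 + j^2*r^2 - 2*j*r^3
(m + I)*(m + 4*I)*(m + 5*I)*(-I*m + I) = -I*m^4 + 10*m^3 + I*m^3 - 10*m^2 + 29*I*m^2 - 20*m - 29*I*m + 20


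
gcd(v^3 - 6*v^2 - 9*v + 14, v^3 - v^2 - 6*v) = v + 2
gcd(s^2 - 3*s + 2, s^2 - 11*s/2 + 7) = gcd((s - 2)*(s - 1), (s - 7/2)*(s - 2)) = s - 2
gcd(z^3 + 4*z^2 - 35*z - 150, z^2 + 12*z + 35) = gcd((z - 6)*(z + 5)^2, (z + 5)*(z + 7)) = z + 5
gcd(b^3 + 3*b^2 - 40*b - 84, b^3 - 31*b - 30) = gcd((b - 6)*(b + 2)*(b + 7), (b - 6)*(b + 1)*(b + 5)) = b - 6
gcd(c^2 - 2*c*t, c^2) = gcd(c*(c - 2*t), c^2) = c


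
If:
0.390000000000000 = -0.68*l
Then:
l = -0.57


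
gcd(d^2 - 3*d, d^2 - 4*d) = d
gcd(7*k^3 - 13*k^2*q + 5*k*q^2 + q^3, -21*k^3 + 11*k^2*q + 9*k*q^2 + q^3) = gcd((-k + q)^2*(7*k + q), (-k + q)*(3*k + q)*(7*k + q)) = -7*k^2 + 6*k*q + q^2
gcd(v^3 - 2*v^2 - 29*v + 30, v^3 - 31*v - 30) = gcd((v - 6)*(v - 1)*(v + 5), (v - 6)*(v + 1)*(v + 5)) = v^2 - v - 30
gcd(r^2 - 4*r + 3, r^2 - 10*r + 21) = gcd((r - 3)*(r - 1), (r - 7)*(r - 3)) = r - 3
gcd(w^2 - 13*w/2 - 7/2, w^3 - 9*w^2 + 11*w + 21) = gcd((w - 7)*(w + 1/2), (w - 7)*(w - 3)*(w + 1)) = w - 7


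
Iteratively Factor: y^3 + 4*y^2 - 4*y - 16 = (y + 4)*(y^2 - 4) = (y - 2)*(y + 4)*(y + 2)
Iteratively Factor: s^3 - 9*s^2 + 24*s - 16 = (s - 1)*(s^2 - 8*s + 16) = (s - 4)*(s - 1)*(s - 4)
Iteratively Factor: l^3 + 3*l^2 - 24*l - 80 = (l + 4)*(l^2 - l - 20) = (l + 4)^2*(l - 5)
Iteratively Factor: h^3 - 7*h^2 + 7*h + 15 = (h - 3)*(h^2 - 4*h - 5) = (h - 5)*(h - 3)*(h + 1)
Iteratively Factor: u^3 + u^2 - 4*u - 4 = (u + 1)*(u^2 - 4) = (u - 2)*(u + 1)*(u + 2)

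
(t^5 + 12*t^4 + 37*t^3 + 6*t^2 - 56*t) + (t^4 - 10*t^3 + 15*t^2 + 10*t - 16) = t^5 + 13*t^4 + 27*t^3 + 21*t^2 - 46*t - 16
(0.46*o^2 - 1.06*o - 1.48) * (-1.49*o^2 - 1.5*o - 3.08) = -0.6854*o^4 + 0.8894*o^3 + 2.3784*o^2 + 5.4848*o + 4.5584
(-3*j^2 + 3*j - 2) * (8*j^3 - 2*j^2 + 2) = -24*j^5 + 30*j^4 - 22*j^3 - 2*j^2 + 6*j - 4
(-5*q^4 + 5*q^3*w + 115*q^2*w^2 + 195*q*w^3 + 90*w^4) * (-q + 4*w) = 5*q^5 - 25*q^4*w - 95*q^3*w^2 + 265*q^2*w^3 + 690*q*w^4 + 360*w^5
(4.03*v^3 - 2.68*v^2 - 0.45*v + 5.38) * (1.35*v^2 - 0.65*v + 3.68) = 5.4405*v^5 - 6.2375*v^4 + 15.9649*v^3 - 2.3069*v^2 - 5.153*v + 19.7984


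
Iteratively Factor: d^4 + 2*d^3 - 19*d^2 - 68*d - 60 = (d + 3)*(d^3 - d^2 - 16*d - 20) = (d + 2)*(d + 3)*(d^2 - 3*d - 10) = (d - 5)*(d + 2)*(d + 3)*(d + 2)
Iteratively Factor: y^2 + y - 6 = (y + 3)*(y - 2)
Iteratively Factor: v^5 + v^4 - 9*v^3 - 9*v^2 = (v + 1)*(v^4 - 9*v^2) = (v + 1)*(v + 3)*(v^3 - 3*v^2) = v*(v + 1)*(v + 3)*(v^2 - 3*v) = v^2*(v + 1)*(v + 3)*(v - 3)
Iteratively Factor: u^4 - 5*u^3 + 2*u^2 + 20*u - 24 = (u + 2)*(u^3 - 7*u^2 + 16*u - 12) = (u - 3)*(u + 2)*(u^2 - 4*u + 4) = (u - 3)*(u - 2)*(u + 2)*(u - 2)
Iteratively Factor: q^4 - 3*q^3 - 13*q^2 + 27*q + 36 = (q - 3)*(q^3 - 13*q - 12) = (q - 3)*(q + 3)*(q^2 - 3*q - 4) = (q - 4)*(q - 3)*(q + 3)*(q + 1)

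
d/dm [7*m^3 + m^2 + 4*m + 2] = 21*m^2 + 2*m + 4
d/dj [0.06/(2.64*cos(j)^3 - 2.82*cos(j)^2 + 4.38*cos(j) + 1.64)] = (0.4752*cos(j)^2 - 0.3384*cos(j) + 0.2628)*sin(j)/(2.64*cos(j)^3 - 2.82*cos(j)^2 + 4.38*cos(j) + 1.64)^2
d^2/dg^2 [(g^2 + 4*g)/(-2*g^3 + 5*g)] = 4*(-2*g^3 - 24*g^2 - 15*g - 20)/(8*g^6 - 60*g^4 + 150*g^2 - 125)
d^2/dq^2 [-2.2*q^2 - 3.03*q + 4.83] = -4.40000000000000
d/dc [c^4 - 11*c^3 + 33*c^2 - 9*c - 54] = 4*c^3 - 33*c^2 + 66*c - 9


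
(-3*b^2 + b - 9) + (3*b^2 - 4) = b - 13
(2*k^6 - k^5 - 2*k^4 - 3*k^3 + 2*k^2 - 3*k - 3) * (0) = 0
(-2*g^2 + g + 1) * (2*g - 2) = -4*g^3 + 6*g^2 - 2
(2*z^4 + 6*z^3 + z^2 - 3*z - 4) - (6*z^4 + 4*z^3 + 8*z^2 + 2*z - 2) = -4*z^4 + 2*z^3 - 7*z^2 - 5*z - 2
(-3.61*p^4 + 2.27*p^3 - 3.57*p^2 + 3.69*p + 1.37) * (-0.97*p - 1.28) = 3.5017*p^5 + 2.4189*p^4 + 0.5573*p^3 + 0.9903*p^2 - 6.0521*p - 1.7536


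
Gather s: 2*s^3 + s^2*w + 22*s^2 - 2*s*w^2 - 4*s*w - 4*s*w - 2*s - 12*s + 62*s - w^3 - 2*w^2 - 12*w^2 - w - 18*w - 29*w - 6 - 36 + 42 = 2*s^3 + s^2*(w + 22) + s*(-2*w^2 - 8*w + 48) - w^3 - 14*w^2 - 48*w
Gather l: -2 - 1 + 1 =-2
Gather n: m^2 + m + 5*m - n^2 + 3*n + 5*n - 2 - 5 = m^2 + 6*m - n^2 + 8*n - 7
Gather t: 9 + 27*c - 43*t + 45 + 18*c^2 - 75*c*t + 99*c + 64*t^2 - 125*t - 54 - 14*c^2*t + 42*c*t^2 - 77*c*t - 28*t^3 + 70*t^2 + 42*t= 18*c^2 + 126*c - 28*t^3 + t^2*(42*c + 134) + t*(-14*c^2 - 152*c - 126)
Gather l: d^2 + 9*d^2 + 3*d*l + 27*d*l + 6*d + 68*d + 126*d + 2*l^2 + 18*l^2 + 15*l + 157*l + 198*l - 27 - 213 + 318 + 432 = 10*d^2 + 200*d + 20*l^2 + l*(30*d + 370) + 510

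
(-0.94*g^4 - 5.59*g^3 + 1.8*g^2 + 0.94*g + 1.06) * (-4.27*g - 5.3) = 4.0138*g^5 + 28.8513*g^4 + 21.941*g^3 - 13.5538*g^2 - 9.5082*g - 5.618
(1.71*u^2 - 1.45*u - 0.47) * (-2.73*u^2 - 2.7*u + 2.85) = -4.6683*u^4 - 0.6585*u^3 + 10.0716*u^2 - 2.8635*u - 1.3395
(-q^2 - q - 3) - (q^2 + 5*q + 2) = -2*q^2 - 6*q - 5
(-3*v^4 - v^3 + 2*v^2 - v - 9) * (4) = -12*v^4 - 4*v^3 + 8*v^2 - 4*v - 36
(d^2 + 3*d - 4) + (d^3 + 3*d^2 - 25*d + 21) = d^3 + 4*d^2 - 22*d + 17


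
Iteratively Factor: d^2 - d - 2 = (d + 1)*(d - 2)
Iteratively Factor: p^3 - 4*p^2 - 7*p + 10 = (p - 5)*(p^2 + p - 2) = (p - 5)*(p - 1)*(p + 2)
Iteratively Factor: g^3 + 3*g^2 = (g + 3)*(g^2) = g*(g + 3)*(g)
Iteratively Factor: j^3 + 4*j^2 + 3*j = (j + 3)*(j^2 + j) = (j + 1)*(j + 3)*(j)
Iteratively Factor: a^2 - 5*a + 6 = (a - 2)*(a - 3)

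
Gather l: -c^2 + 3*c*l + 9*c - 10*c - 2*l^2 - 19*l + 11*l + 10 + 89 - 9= -c^2 - c - 2*l^2 + l*(3*c - 8) + 90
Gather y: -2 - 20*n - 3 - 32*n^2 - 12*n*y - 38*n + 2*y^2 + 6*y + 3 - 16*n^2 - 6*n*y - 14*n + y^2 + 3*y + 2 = -48*n^2 - 72*n + 3*y^2 + y*(9 - 18*n)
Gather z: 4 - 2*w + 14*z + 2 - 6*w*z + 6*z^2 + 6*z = -2*w + 6*z^2 + z*(20 - 6*w) + 6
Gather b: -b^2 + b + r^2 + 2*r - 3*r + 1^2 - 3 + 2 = -b^2 + b + r^2 - r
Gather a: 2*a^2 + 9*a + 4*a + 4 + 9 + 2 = 2*a^2 + 13*a + 15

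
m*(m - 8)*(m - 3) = m^3 - 11*m^2 + 24*m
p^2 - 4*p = p*(p - 4)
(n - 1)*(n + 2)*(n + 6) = n^3 + 7*n^2 + 4*n - 12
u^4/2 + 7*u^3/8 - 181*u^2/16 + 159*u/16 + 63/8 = (u/2 + 1/4)*(u - 3)*(u - 7/4)*(u + 6)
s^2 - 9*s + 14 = (s - 7)*(s - 2)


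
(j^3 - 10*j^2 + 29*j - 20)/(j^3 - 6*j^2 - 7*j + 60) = (j - 1)/(j + 3)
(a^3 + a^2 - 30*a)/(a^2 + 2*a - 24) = a*(a - 5)/(a - 4)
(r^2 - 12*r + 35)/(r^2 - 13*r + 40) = (r - 7)/(r - 8)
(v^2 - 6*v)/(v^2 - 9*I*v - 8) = v*(6 - v)/(-v^2 + 9*I*v + 8)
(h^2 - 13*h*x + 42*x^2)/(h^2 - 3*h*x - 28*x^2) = (h - 6*x)/(h + 4*x)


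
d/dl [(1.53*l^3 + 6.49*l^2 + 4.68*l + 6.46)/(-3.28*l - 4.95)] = (-10.0368*l^3 - 44.0077*l^2 - 64.251*l - 1.9772)/(10.7584*l^2 + 32.472*l + 24.5025)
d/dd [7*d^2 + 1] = 14*d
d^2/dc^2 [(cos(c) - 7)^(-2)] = 2*(-7*cos(c) - cos(2*c) + 2)/(cos(c) - 7)^4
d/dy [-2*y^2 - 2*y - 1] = -4*y - 2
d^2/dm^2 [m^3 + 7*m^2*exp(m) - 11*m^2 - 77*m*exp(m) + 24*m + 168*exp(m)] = 7*m^2*exp(m) - 49*m*exp(m) + 6*m + 28*exp(m) - 22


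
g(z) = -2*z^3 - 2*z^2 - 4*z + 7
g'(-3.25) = -54.38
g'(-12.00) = -820.00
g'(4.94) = -170.18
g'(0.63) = -8.90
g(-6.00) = 391.00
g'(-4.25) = -95.38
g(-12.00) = 3223.00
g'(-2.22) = -24.69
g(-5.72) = 338.74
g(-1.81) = 19.55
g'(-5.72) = -177.43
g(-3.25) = 67.53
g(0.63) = 3.19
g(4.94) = -302.67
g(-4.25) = 141.41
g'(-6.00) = -196.00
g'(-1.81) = -16.42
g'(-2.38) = -28.47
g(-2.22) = 27.91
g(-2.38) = 32.15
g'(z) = -6*z^2 - 4*z - 4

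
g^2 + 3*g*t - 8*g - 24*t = (g - 8)*(g + 3*t)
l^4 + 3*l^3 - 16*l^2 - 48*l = l*(l - 4)*(l + 3)*(l + 4)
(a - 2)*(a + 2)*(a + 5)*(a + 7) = a^4 + 12*a^3 + 31*a^2 - 48*a - 140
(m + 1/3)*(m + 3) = m^2 + 10*m/3 + 1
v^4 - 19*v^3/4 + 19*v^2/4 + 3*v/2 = v*(v - 3)*(v - 2)*(v + 1/4)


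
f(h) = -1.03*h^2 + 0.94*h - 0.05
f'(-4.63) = 10.48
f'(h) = 0.94 - 2.06*h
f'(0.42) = 0.07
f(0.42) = 0.16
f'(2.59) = -4.40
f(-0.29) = -0.41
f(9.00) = -75.02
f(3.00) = -6.50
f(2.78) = -5.40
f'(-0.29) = 1.54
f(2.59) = -4.52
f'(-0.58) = 2.13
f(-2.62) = -9.58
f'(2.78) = -4.79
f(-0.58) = -0.94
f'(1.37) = -1.88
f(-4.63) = -26.48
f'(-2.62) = 6.34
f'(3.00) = -5.24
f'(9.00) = -17.60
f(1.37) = -0.70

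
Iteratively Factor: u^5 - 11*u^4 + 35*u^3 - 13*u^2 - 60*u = (u + 1)*(u^4 - 12*u^3 + 47*u^2 - 60*u) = (u - 3)*(u + 1)*(u^3 - 9*u^2 + 20*u) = (u - 5)*(u - 3)*(u + 1)*(u^2 - 4*u) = u*(u - 5)*(u - 3)*(u + 1)*(u - 4)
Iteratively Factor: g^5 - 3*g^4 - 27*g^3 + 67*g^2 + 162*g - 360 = (g + 4)*(g^4 - 7*g^3 + g^2 + 63*g - 90) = (g - 5)*(g + 4)*(g^3 - 2*g^2 - 9*g + 18) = (g - 5)*(g - 2)*(g + 4)*(g^2 - 9) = (g - 5)*(g - 3)*(g - 2)*(g + 4)*(g + 3)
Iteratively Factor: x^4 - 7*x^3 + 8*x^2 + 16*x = (x - 4)*(x^3 - 3*x^2 - 4*x) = (x - 4)*(x + 1)*(x^2 - 4*x) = x*(x - 4)*(x + 1)*(x - 4)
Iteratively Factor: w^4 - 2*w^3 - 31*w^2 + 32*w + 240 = (w + 4)*(w^3 - 6*w^2 - 7*w + 60) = (w + 3)*(w + 4)*(w^2 - 9*w + 20) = (w - 4)*(w + 3)*(w + 4)*(w - 5)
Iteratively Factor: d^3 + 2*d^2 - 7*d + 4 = (d - 1)*(d^2 + 3*d - 4) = (d - 1)^2*(d + 4)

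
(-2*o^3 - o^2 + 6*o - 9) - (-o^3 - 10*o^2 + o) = -o^3 + 9*o^2 + 5*o - 9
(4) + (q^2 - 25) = q^2 - 21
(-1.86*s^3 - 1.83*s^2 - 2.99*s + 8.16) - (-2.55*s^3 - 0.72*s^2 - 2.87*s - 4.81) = 0.69*s^3 - 1.11*s^2 - 0.12*s + 12.97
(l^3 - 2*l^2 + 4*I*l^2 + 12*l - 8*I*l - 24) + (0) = l^3 - 2*l^2 + 4*I*l^2 + 12*l - 8*I*l - 24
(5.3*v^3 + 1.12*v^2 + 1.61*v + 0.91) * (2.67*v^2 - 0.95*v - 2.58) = 14.151*v^5 - 2.0446*v^4 - 10.4393*v^3 - 1.9894*v^2 - 5.0183*v - 2.3478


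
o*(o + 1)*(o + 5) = o^3 + 6*o^2 + 5*o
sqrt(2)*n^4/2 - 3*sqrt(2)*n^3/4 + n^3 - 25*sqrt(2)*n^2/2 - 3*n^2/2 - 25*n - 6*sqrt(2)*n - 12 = (n - 6)*(n + 1/2)*(n + 4)*(sqrt(2)*n/2 + 1)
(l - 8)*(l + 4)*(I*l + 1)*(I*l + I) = -l^4 + 3*l^3 + I*l^3 + 36*l^2 - 3*I*l^2 + 32*l - 36*I*l - 32*I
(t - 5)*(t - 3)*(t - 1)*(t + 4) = t^4 - 5*t^3 - 13*t^2 + 77*t - 60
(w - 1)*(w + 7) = w^2 + 6*w - 7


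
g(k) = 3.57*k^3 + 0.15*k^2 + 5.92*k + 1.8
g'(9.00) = 876.13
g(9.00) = 2669.76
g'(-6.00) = 389.68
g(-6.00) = -799.44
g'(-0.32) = 6.92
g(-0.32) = -0.20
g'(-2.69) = 82.61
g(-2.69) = -82.53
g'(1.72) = 38.12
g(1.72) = 30.59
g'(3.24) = 119.32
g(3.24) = 143.98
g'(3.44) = 133.69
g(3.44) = 169.27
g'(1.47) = 29.50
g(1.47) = 22.17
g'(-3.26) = 118.76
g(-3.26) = -139.59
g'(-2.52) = 73.18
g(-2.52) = -69.30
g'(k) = 10.71*k^2 + 0.3*k + 5.92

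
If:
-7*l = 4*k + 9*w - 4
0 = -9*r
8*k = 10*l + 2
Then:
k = 9/16 - 15*w/16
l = 1/4 - 3*w/4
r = 0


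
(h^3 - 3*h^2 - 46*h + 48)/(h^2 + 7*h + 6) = (h^2 - 9*h + 8)/(h + 1)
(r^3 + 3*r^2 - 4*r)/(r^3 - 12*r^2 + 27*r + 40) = r*(r^2 + 3*r - 4)/(r^3 - 12*r^2 + 27*r + 40)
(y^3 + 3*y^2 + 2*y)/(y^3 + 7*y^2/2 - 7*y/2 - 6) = 2*y*(y + 2)/(2*y^2 + 5*y - 12)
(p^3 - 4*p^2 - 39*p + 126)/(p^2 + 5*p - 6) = (p^2 - 10*p + 21)/(p - 1)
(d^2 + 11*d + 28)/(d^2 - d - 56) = (d + 4)/(d - 8)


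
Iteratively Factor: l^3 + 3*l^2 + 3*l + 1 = (l + 1)*(l^2 + 2*l + 1) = (l + 1)^2*(l + 1)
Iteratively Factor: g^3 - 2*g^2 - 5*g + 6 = (g - 3)*(g^2 + g - 2) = (g - 3)*(g + 2)*(g - 1)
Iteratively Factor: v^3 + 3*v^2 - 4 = (v + 2)*(v^2 + v - 2) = (v + 2)^2*(v - 1)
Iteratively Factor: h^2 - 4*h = (h)*(h - 4)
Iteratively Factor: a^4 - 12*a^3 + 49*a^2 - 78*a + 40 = (a - 5)*(a^3 - 7*a^2 + 14*a - 8) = (a - 5)*(a - 4)*(a^2 - 3*a + 2) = (a - 5)*(a - 4)*(a - 1)*(a - 2)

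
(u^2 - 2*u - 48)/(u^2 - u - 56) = (u + 6)/(u + 7)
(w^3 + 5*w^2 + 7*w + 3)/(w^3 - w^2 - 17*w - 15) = (w + 1)/(w - 5)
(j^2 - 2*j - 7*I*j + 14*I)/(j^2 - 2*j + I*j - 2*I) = (j - 7*I)/(j + I)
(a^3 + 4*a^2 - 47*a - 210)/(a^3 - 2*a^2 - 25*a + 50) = (a^2 - a - 42)/(a^2 - 7*a + 10)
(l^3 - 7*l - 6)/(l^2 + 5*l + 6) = (l^2 - 2*l - 3)/(l + 3)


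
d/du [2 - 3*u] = -3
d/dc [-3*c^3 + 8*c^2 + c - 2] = -9*c^2 + 16*c + 1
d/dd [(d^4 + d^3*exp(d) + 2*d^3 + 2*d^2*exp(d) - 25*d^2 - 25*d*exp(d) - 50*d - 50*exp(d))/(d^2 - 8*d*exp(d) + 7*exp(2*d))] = ((d^2 - 8*d*exp(d) + 7*exp(2*d))*(d^3*exp(d) + 4*d^3 + 5*d^2*exp(d) + 6*d^2 - 21*d*exp(d) - 50*d - 75*exp(d) - 50) + 2*(4*d*exp(d) - d - 7*exp(2*d) + 4*exp(d))*(d^4 + d^3*exp(d) + 2*d^3 + 2*d^2*exp(d) - 25*d^2 - 25*d*exp(d) - 50*d - 50*exp(d)))/(d^2 - 8*d*exp(d) + 7*exp(2*d))^2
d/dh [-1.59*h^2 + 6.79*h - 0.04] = 6.79 - 3.18*h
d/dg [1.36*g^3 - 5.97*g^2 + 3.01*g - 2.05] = 4.08*g^2 - 11.94*g + 3.01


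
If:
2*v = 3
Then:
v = 3/2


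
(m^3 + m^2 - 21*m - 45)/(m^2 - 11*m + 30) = (m^2 + 6*m + 9)/(m - 6)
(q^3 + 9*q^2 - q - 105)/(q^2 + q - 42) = (q^2 + 2*q - 15)/(q - 6)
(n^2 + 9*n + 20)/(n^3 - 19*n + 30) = (n + 4)/(n^2 - 5*n + 6)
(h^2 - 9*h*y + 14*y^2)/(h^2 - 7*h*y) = (h - 2*y)/h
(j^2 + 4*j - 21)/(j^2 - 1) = (j^2 + 4*j - 21)/(j^2 - 1)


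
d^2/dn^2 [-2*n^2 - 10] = -4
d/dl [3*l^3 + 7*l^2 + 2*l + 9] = 9*l^2 + 14*l + 2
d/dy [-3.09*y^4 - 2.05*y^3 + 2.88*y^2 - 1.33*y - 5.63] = -12.36*y^3 - 6.15*y^2 + 5.76*y - 1.33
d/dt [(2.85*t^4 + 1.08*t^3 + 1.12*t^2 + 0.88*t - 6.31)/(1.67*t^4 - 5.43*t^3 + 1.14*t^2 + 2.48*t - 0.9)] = (-17.2791*t^6 + 2.7572*t^5 + 24.108*t^4 + 46.8044*t^3 - 103.9315*t^2 + 12.3708*t + 14.8568)/(2.7889*t^8 - 18.1362*t^7 + 33.2925*t^6 - 4.0972*t^5 - 28.6392*t^4 + 15.4284*t^3 + 4.0984*t^2 - 4.464*t + 0.81)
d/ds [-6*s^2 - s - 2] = -12*s - 1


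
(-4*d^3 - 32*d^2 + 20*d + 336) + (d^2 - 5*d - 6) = -4*d^3 - 31*d^2 + 15*d + 330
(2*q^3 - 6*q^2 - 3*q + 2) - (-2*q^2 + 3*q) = 2*q^3 - 4*q^2 - 6*q + 2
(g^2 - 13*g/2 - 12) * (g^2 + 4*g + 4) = g^4 - 5*g^3/2 - 34*g^2 - 74*g - 48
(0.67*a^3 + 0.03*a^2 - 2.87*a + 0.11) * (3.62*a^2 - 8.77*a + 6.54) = 2.4254*a^5 - 5.7673*a^4 - 6.2707*a^3 + 25.7643*a^2 - 19.7345*a + 0.7194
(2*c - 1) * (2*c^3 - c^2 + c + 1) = 4*c^4 - 4*c^3 + 3*c^2 + c - 1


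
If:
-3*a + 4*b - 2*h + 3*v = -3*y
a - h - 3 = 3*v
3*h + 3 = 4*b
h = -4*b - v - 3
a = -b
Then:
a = 12/41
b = -12/41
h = -57/41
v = -18/41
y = 8/41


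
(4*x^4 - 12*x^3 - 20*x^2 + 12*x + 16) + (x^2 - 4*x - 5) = 4*x^4 - 12*x^3 - 19*x^2 + 8*x + 11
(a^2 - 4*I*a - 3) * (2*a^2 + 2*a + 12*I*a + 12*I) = 2*a^4 + 2*a^3 + 4*I*a^3 + 42*a^2 + 4*I*a^2 + 42*a - 36*I*a - 36*I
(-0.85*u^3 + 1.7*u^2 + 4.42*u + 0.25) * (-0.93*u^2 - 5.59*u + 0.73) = 0.7905*u^5 + 3.1705*u^4 - 14.2341*u^3 - 23.6993*u^2 + 1.8291*u + 0.1825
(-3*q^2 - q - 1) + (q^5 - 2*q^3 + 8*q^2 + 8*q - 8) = q^5 - 2*q^3 + 5*q^2 + 7*q - 9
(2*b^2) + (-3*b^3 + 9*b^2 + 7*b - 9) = -3*b^3 + 11*b^2 + 7*b - 9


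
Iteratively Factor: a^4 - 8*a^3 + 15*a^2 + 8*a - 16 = (a - 4)*(a^3 - 4*a^2 - a + 4) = (a - 4)*(a + 1)*(a^2 - 5*a + 4) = (a - 4)^2*(a + 1)*(a - 1)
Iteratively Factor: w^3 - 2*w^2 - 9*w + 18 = (w - 3)*(w^2 + w - 6) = (w - 3)*(w - 2)*(w + 3)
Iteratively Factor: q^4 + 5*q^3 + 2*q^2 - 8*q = (q)*(q^3 + 5*q^2 + 2*q - 8) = q*(q - 1)*(q^2 + 6*q + 8) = q*(q - 1)*(q + 4)*(q + 2)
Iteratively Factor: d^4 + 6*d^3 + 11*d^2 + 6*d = (d + 2)*(d^3 + 4*d^2 + 3*d) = (d + 2)*(d + 3)*(d^2 + d) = (d + 1)*(d + 2)*(d + 3)*(d)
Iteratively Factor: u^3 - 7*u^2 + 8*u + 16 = (u + 1)*(u^2 - 8*u + 16) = (u - 4)*(u + 1)*(u - 4)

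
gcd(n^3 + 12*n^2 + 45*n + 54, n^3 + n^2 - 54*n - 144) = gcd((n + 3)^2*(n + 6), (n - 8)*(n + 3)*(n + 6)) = n^2 + 9*n + 18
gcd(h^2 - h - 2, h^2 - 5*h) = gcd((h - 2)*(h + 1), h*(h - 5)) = 1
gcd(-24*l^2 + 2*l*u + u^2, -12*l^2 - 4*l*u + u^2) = 1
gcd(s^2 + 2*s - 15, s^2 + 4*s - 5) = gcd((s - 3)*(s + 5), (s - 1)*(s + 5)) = s + 5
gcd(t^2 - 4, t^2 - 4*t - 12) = t + 2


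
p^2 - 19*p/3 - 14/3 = (p - 7)*(p + 2/3)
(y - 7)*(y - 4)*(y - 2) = y^3 - 13*y^2 + 50*y - 56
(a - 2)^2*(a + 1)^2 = a^4 - 2*a^3 - 3*a^2 + 4*a + 4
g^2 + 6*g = g*(g + 6)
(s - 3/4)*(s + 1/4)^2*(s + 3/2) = s^4 + 5*s^3/4 - 11*s^2/16 - 33*s/64 - 9/128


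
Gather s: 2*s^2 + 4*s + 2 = 2*s^2 + 4*s + 2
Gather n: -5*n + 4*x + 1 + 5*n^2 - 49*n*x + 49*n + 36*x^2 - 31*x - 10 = 5*n^2 + n*(44 - 49*x) + 36*x^2 - 27*x - 9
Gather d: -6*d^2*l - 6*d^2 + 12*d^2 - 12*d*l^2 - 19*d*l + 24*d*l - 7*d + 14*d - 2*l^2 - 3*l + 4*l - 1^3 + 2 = d^2*(6 - 6*l) + d*(-12*l^2 + 5*l + 7) - 2*l^2 + l + 1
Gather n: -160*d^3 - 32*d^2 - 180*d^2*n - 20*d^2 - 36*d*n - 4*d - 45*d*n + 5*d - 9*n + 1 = -160*d^3 - 52*d^2 + d + n*(-180*d^2 - 81*d - 9) + 1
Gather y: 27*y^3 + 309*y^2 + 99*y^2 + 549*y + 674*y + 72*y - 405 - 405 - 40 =27*y^3 + 408*y^2 + 1295*y - 850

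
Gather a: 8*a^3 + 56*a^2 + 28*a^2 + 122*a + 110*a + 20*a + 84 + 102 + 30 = 8*a^3 + 84*a^2 + 252*a + 216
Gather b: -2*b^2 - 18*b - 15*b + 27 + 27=-2*b^2 - 33*b + 54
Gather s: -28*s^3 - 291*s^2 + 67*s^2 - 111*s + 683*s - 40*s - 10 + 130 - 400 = -28*s^3 - 224*s^2 + 532*s - 280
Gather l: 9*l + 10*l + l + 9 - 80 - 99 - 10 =20*l - 180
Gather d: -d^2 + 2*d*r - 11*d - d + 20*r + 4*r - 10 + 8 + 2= -d^2 + d*(2*r - 12) + 24*r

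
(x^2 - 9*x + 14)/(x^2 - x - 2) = (x - 7)/(x + 1)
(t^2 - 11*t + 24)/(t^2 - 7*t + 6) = (t^2 - 11*t + 24)/(t^2 - 7*t + 6)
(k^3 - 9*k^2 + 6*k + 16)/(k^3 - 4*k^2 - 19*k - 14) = (k^2 - 10*k + 16)/(k^2 - 5*k - 14)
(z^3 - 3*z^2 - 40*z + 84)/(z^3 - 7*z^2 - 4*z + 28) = (z + 6)/(z + 2)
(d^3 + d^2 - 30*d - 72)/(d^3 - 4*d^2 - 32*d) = (d^2 - 3*d - 18)/(d*(d - 8))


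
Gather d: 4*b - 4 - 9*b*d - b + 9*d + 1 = 3*b + d*(9 - 9*b) - 3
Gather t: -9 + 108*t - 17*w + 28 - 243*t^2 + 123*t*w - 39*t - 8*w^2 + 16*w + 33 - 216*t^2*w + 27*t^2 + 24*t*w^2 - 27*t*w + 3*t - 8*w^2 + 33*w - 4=t^2*(-216*w - 216) + t*(24*w^2 + 96*w + 72) - 16*w^2 + 32*w + 48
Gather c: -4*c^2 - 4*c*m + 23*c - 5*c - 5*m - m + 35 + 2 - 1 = -4*c^2 + c*(18 - 4*m) - 6*m + 36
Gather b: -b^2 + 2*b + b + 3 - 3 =-b^2 + 3*b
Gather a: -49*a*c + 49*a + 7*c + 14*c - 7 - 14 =a*(49 - 49*c) + 21*c - 21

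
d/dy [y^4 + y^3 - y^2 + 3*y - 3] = 4*y^3 + 3*y^2 - 2*y + 3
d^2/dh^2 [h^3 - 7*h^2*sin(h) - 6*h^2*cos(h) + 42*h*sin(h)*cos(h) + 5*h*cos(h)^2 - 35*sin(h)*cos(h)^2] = 7*h^2*sin(h) + 6*h^2*cos(h) + 24*h*sin(h) - 84*h*sin(2*h) - 28*h*cos(h) - 10*h*cos(2*h) + 6*h - 21*sin(h)/4 - 10*sin(2*h) + 315*sin(3*h)/4 - 12*cos(h) + 84*cos(2*h)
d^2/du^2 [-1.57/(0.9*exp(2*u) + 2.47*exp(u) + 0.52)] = (-1.57*(1.8*exp(u) + 2.47)*(3.6*exp(u) + 4.94)*exp(u) + (5.652*exp(u) + 3.8779)*(0.9*exp(2*u) + 2.47*exp(u) + 0.52))*exp(u)/(0.9*exp(2*u) + 2.47*exp(u) + 0.52)^3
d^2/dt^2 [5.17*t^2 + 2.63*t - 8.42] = 10.3400000000000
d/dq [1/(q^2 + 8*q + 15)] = 2*(-q - 4)/(q^2 + 8*q + 15)^2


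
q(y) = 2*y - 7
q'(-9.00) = 2.00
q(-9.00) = -25.00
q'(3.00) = 2.00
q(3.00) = -1.00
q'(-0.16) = 2.00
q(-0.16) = -7.32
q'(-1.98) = 2.00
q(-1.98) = -10.96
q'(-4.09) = 2.00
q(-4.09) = -15.18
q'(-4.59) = 2.00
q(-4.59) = -16.18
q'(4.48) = 2.00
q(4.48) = 1.96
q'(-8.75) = 2.00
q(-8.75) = -24.50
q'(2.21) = 2.00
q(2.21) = -2.58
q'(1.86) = 2.00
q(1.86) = -3.28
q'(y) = 2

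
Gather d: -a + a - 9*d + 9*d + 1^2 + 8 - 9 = 0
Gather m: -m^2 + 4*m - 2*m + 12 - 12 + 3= -m^2 + 2*m + 3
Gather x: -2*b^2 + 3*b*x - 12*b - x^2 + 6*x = -2*b^2 - 12*b - x^2 + x*(3*b + 6)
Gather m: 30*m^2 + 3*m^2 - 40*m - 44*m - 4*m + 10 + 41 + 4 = 33*m^2 - 88*m + 55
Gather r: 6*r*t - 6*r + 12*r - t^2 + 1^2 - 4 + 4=r*(6*t + 6) - t^2 + 1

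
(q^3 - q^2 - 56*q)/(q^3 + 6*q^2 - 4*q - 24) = q*(q^2 - q - 56)/(q^3 + 6*q^2 - 4*q - 24)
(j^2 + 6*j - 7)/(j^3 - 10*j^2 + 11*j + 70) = (j^2 + 6*j - 7)/(j^3 - 10*j^2 + 11*j + 70)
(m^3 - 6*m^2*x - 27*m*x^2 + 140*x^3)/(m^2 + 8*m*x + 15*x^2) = (m^2 - 11*m*x + 28*x^2)/(m + 3*x)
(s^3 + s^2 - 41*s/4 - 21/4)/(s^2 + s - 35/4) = (2*s^2 - 5*s - 3)/(2*s - 5)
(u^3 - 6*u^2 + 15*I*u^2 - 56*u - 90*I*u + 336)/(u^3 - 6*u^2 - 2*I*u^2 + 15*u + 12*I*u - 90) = (u^2 + 15*I*u - 56)/(u^2 - 2*I*u + 15)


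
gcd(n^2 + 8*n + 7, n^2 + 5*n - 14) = n + 7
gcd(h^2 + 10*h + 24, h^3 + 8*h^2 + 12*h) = h + 6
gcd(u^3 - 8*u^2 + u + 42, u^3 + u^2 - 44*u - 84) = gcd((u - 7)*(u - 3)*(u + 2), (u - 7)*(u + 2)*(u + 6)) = u^2 - 5*u - 14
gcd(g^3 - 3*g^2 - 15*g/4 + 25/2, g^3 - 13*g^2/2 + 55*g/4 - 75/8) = g^2 - 5*g + 25/4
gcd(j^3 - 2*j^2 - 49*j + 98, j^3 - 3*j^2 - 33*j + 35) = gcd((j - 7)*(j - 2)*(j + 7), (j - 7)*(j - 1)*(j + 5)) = j - 7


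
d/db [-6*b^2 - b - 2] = -12*b - 1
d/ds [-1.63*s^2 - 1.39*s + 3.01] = -3.26*s - 1.39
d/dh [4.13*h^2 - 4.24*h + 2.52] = 8.26*h - 4.24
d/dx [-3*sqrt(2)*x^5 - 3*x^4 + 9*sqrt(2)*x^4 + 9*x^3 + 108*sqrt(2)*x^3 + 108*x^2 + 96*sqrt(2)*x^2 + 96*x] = -15*sqrt(2)*x^4 - 12*x^3 + 36*sqrt(2)*x^3 + 27*x^2 + 324*sqrt(2)*x^2 + 216*x + 192*sqrt(2)*x + 96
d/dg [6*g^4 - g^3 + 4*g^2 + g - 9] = 24*g^3 - 3*g^2 + 8*g + 1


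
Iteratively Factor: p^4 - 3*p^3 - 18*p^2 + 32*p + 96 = (p + 3)*(p^3 - 6*p^2 + 32) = (p + 2)*(p + 3)*(p^2 - 8*p + 16) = (p - 4)*(p + 2)*(p + 3)*(p - 4)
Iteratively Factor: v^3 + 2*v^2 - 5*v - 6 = (v + 3)*(v^2 - v - 2) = (v - 2)*(v + 3)*(v + 1)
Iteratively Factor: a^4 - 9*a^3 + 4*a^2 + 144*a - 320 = (a + 4)*(a^3 - 13*a^2 + 56*a - 80) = (a - 5)*(a + 4)*(a^2 - 8*a + 16) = (a - 5)*(a - 4)*(a + 4)*(a - 4)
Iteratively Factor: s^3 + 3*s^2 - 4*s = (s - 1)*(s^2 + 4*s) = s*(s - 1)*(s + 4)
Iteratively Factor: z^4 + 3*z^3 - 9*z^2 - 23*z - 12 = (z + 1)*(z^3 + 2*z^2 - 11*z - 12) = (z + 1)^2*(z^2 + z - 12) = (z + 1)^2*(z + 4)*(z - 3)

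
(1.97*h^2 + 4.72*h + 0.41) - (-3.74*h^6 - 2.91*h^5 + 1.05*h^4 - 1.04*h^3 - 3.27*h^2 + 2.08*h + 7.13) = 3.74*h^6 + 2.91*h^5 - 1.05*h^4 + 1.04*h^3 + 5.24*h^2 + 2.64*h - 6.72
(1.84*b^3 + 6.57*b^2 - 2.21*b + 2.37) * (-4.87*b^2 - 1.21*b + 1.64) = -8.9608*b^5 - 34.2223*b^4 + 5.8306*b^3 + 1.907*b^2 - 6.4921*b + 3.8868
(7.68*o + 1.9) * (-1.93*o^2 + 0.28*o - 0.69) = -14.8224*o^3 - 1.5166*o^2 - 4.7672*o - 1.311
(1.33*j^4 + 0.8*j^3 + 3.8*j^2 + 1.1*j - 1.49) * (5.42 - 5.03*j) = -6.6899*j^5 + 3.1846*j^4 - 14.778*j^3 + 15.063*j^2 + 13.4567*j - 8.0758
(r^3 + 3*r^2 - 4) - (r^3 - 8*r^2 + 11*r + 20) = 11*r^2 - 11*r - 24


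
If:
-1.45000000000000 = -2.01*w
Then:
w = 0.72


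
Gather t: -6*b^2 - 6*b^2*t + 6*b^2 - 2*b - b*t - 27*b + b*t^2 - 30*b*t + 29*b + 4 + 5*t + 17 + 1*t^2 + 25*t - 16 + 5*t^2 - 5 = t^2*(b + 6) + t*(-6*b^2 - 31*b + 30)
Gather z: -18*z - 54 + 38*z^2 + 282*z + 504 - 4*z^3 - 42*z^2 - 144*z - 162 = -4*z^3 - 4*z^2 + 120*z + 288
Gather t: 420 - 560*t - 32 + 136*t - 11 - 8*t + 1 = 378 - 432*t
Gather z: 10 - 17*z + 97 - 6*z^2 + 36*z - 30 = -6*z^2 + 19*z + 77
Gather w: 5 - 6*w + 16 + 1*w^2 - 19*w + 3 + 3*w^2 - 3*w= 4*w^2 - 28*w + 24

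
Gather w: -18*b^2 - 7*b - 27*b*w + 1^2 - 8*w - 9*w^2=-18*b^2 - 7*b - 9*w^2 + w*(-27*b - 8) + 1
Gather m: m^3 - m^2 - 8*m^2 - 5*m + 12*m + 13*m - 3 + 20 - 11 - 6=m^3 - 9*m^2 + 20*m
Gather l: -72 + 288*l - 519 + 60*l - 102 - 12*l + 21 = 336*l - 672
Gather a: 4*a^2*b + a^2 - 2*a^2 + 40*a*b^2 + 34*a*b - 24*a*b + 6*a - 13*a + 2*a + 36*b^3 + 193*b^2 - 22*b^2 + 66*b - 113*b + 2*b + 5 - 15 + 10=a^2*(4*b - 1) + a*(40*b^2 + 10*b - 5) + 36*b^3 + 171*b^2 - 45*b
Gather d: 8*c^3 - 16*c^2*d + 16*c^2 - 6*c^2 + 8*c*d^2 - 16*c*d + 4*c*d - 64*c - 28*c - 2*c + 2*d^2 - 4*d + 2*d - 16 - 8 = 8*c^3 + 10*c^2 - 94*c + d^2*(8*c + 2) + d*(-16*c^2 - 12*c - 2) - 24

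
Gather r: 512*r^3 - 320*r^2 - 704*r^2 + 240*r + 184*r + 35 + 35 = 512*r^3 - 1024*r^2 + 424*r + 70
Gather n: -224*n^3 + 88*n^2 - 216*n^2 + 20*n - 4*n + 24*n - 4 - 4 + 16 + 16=-224*n^3 - 128*n^2 + 40*n + 24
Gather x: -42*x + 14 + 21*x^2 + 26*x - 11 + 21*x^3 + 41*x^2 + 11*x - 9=21*x^3 + 62*x^2 - 5*x - 6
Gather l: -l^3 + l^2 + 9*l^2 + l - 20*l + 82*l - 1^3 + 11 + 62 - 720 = -l^3 + 10*l^2 + 63*l - 648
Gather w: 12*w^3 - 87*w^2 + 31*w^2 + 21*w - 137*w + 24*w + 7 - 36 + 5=12*w^3 - 56*w^2 - 92*w - 24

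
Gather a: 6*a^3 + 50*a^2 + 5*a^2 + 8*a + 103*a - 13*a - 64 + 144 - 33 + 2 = 6*a^3 + 55*a^2 + 98*a + 49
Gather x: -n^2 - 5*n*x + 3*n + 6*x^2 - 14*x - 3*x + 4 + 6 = -n^2 + 3*n + 6*x^2 + x*(-5*n - 17) + 10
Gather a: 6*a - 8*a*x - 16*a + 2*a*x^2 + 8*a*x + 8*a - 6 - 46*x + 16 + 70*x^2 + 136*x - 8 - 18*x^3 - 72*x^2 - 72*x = a*(2*x^2 - 2) - 18*x^3 - 2*x^2 + 18*x + 2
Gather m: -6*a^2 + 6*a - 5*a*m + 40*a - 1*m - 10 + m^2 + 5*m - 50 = -6*a^2 + 46*a + m^2 + m*(4 - 5*a) - 60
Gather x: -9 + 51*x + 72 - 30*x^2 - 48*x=-30*x^2 + 3*x + 63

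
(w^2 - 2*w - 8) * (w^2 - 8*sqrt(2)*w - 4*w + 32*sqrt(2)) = w^4 - 8*sqrt(2)*w^3 - 6*w^3 + 48*sqrt(2)*w^2 + 32*w - 256*sqrt(2)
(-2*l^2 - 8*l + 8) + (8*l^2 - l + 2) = 6*l^2 - 9*l + 10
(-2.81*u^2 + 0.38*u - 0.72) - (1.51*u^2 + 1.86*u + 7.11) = -4.32*u^2 - 1.48*u - 7.83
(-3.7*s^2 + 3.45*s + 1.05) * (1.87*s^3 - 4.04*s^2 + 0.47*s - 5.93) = -6.919*s^5 + 21.3995*s^4 - 13.7135*s^3 + 19.3205*s^2 - 19.965*s - 6.2265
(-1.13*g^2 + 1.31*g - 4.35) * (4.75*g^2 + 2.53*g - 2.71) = -5.3675*g^4 + 3.3636*g^3 - 14.2859*g^2 - 14.5556*g + 11.7885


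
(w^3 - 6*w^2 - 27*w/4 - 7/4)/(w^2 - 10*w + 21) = (w^2 + w + 1/4)/(w - 3)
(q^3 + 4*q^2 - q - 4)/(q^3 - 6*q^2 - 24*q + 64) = (q^2 - 1)/(q^2 - 10*q + 16)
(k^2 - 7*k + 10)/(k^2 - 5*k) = (k - 2)/k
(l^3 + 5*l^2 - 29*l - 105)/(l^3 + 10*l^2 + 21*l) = (l - 5)/l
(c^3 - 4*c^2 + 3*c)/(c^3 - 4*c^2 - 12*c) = (-c^2 + 4*c - 3)/(-c^2 + 4*c + 12)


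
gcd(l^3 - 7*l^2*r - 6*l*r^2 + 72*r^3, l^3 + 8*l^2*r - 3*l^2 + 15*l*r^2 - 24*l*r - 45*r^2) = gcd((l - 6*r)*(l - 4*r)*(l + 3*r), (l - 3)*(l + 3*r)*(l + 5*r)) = l + 3*r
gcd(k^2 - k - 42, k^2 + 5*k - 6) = k + 6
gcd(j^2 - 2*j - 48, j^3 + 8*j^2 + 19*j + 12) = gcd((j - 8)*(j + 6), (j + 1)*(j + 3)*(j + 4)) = 1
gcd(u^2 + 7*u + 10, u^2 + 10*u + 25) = u + 5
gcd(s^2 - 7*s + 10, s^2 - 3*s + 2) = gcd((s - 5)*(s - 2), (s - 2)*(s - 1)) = s - 2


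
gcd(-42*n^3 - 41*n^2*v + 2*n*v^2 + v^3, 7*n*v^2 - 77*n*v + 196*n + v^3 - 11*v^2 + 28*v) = 7*n + v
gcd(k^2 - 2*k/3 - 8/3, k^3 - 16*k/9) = k + 4/3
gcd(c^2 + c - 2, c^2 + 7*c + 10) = c + 2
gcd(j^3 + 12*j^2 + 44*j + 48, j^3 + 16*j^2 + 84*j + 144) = j^2 + 10*j + 24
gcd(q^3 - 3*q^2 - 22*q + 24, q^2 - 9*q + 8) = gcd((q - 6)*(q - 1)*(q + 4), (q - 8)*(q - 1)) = q - 1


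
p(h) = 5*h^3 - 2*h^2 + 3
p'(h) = 15*h^2 - 4*h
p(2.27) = 51.18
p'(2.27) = 68.21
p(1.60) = 18.36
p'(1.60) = 32.00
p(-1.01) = -4.19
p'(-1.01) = 19.34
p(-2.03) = -47.07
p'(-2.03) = 69.93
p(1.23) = 9.28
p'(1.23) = 17.77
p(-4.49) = -489.91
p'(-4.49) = 320.36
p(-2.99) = -148.53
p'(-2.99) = 146.06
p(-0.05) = 2.99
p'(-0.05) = 0.24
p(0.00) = 3.00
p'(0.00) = 0.00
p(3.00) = 120.00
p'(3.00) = 123.00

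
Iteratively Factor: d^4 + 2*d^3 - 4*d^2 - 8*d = (d + 2)*(d^3 - 4*d) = (d - 2)*(d + 2)*(d^2 + 2*d) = d*(d - 2)*(d + 2)*(d + 2)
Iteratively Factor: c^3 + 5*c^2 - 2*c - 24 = (c - 2)*(c^2 + 7*c + 12) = (c - 2)*(c + 3)*(c + 4)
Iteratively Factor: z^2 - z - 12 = (z + 3)*(z - 4)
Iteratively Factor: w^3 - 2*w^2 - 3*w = (w + 1)*(w^2 - 3*w) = (w - 3)*(w + 1)*(w)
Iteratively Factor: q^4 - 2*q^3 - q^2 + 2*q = (q)*(q^3 - 2*q^2 - q + 2) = q*(q + 1)*(q^2 - 3*q + 2) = q*(q - 1)*(q + 1)*(q - 2)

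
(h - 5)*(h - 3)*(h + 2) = h^3 - 6*h^2 - h + 30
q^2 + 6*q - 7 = (q - 1)*(q + 7)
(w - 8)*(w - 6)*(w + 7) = w^3 - 7*w^2 - 50*w + 336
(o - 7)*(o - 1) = o^2 - 8*o + 7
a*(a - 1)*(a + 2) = a^3 + a^2 - 2*a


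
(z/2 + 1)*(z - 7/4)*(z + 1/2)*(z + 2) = z^4/2 + 11*z^3/8 - 15*z^2/16 - 17*z/4 - 7/4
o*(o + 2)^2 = o^3 + 4*o^2 + 4*o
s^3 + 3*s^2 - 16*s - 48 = (s - 4)*(s + 3)*(s + 4)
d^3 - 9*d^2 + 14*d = d*(d - 7)*(d - 2)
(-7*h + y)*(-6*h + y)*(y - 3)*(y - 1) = 42*h^2*y^2 - 168*h^2*y + 126*h^2 - 13*h*y^3 + 52*h*y^2 - 39*h*y + y^4 - 4*y^3 + 3*y^2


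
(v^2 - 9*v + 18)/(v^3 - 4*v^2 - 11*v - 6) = (v - 3)/(v^2 + 2*v + 1)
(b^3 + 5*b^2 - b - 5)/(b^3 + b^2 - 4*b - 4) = (b^2 + 4*b - 5)/(b^2 - 4)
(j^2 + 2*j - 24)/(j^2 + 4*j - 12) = (j - 4)/(j - 2)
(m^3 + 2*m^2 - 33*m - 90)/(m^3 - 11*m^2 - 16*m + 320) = (m^2 - 3*m - 18)/(m^2 - 16*m + 64)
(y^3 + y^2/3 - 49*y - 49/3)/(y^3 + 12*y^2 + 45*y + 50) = (3*y^3 + y^2 - 147*y - 49)/(3*(y^3 + 12*y^2 + 45*y + 50))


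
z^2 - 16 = (z - 4)*(z + 4)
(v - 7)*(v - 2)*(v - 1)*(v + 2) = v^4 - 8*v^3 + 3*v^2 + 32*v - 28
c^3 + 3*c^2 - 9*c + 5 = (c - 1)^2*(c + 5)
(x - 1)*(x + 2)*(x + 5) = x^3 + 6*x^2 + 3*x - 10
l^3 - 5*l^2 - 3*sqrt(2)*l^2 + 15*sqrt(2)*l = l*(l - 5)*(l - 3*sqrt(2))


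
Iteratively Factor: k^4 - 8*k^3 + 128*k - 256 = (k - 4)*(k^3 - 4*k^2 - 16*k + 64) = (k - 4)*(k + 4)*(k^2 - 8*k + 16) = (k - 4)^2*(k + 4)*(k - 4)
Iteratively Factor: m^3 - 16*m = (m - 4)*(m^2 + 4*m) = (m - 4)*(m + 4)*(m)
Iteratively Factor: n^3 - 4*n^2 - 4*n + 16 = (n + 2)*(n^2 - 6*n + 8) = (n - 2)*(n + 2)*(n - 4)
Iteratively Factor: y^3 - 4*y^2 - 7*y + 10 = (y + 2)*(y^2 - 6*y + 5) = (y - 5)*(y + 2)*(y - 1)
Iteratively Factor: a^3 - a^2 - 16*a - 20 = (a + 2)*(a^2 - 3*a - 10) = (a - 5)*(a + 2)*(a + 2)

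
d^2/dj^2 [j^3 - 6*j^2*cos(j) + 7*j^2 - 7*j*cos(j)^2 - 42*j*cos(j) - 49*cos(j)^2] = 6*j^2*cos(j) + 24*j*sin(j) + 42*j*cos(j) + 14*j*cos(2*j) + 6*j + 84*sin(j) + 14*sin(2*j) - 12*cos(j) + 98*cos(2*j) + 14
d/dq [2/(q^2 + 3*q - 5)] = 2*(-2*q - 3)/(q^2 + 3*q - 5)^2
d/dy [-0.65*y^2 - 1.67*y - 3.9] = -1.3*y - 1.67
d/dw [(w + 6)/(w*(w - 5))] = (-w^2 - 12*w + 30)/(w^2*(w^2 - 10*w + 25))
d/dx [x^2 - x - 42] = 2*x - 1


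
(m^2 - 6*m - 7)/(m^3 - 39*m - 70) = (m + 1)/(m^2 + 7*m + 10)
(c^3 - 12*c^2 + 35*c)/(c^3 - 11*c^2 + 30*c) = (c - 7)/(c - 6)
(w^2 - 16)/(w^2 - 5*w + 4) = (w + 4)/(w - 1)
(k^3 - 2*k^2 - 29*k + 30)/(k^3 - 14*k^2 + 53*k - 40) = (k^2 - k - 30)/(k^2 - 13*k + 40)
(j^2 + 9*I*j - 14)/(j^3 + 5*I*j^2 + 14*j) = (j + 2*I)/(j*(j - 2*I))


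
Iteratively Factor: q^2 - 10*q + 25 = (q - 5)*(q - 5)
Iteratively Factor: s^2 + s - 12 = (s + 4)*(s - 3)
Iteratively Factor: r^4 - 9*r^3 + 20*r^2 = (r)*(r^3 - 9*r^2 + 20*r) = r*(r - 4)*(r^2 - 5*r) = r^2*(r - 4)*(r - 5)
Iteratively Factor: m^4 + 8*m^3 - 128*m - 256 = (m + 4)*(m^3 + 4*m^2 - 16*m - 64) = (m - 4)*(m + 4)*(m^2 + 8*m + 16) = (m - 4)*(m + 4)^2*(m + 4)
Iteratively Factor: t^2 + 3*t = (t + 3)*(t)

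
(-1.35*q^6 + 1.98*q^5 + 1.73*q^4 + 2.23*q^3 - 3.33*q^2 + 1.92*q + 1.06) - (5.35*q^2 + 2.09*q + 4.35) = -1.35*q^6 + 1.98*q^5 + 1.73*q^4 + 2.23*q^3 - 8.68*q^2 - 0.17*q - 3.29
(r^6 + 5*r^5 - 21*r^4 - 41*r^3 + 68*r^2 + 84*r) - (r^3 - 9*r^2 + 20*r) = r^6 + 5*r^5 - 21*r^4 - 42*r^3 + 77*r^2 + 64*r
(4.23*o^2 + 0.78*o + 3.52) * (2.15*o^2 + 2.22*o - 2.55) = 9.0945*o^4 + 11.0676*o^3 - 1.4869*o^2 + 5.8254*o - 8.976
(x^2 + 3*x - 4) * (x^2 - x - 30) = x^4 + 2*x^3 - 37*x^2 - 86*x + 120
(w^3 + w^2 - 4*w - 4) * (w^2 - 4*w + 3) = w^5 - 3*w^4 - 5*w^3 + 15*w^2 + 4*w - 12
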